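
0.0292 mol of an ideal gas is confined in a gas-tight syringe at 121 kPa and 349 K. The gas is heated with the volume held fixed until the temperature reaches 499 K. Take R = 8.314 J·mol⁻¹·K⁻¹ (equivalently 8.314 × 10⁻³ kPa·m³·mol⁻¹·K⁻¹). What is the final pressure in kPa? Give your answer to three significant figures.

From PV = nRT: V₁ = nRT₁/P₁ = 0.0007002 m³.
Isochoric, so P/T is constant: V₂ = V₁; P₂ = P₁·(T₂/T₁) = 173.0 kPa.

P₂ ≈ 173 kPa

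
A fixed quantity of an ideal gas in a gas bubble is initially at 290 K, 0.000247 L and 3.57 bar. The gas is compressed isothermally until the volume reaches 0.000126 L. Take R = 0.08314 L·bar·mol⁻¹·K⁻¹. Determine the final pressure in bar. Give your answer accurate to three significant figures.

Isothermal, so P V is constant: T₂ = T₁; P₂ = P₁·(V₁/V₂) = 6.998 bar.

P₂ ≈ 7.00 bar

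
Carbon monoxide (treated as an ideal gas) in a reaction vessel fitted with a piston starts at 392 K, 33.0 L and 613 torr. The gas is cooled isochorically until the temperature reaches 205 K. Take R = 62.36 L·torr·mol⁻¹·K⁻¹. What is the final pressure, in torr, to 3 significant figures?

V constant ⇒ P ∝ T: V₂ = V₁; P₂ = P₁·(T₂/T₁) = 320.6 torr.

P₂ ≈ 321 torr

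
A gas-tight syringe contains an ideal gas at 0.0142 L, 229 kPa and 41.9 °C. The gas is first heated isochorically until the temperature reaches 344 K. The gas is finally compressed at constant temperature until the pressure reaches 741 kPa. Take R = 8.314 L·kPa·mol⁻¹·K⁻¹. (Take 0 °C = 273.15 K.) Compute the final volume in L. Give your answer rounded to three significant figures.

V₃ ≈ 0.00479 L

Convert: T₁ = 315.0 K.
V constant ⇒ P ∝ T: V₂ = V₁; P₂ = P₁·(T₂/T₁) = 250.0 kPa.
Isothermal, so P V is constant: T₃ = T₂; V₃ = V₂·(P₂/P₃) = 0.004792 L.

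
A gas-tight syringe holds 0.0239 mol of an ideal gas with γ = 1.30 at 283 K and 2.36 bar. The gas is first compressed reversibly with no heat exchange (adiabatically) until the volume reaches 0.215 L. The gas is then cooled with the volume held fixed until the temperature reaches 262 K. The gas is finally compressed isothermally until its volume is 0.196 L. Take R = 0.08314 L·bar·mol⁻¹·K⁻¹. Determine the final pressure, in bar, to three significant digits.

From PV = nRT: V₁ = nRT₁/P₁ = 0.2383 L.
Adiabatic (γ = 1.30), T V^(γ−1) and P V^γ constant: T₂ = T₁·(V₁/V₂)^(γ−1) = 291.9 K; P₂ = P₁·(V₁/V₂)^γ = 2.697 bar.
Isochoric, so P/T is constant: V₃ = V₂; P₃ = P₂·(T₃/T₂) = 2.421 bar.
T constant ⇒ Boyle's law P V = const: T₄ = T₃; P₄ = P₃·(V₃/V₄) = 2.656 bar.

P₄ ≈ 2.66 bar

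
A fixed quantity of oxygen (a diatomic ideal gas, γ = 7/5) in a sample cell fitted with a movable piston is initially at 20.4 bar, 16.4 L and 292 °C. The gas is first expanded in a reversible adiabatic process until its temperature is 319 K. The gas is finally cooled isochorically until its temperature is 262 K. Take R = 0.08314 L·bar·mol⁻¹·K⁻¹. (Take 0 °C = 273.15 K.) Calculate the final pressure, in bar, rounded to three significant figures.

Convert: T₁ = 565.1 K.
Adiabatic (γ = 7/5), T V^(γ−1) and P V^γ constant: P₂ = P₁·(T₂/T₁)^(γ/(γ−1)) = 2.756 bar; V₂ = V₁·(T₁/T₂)^(1/(γ−1)) = 68.51 L.
Isochoric, so P/T is constant: V₃ = V₂; P₃ = P₂·(T₃/T₂) = 2.264 bar.

P₃ ≈ 2.26 bar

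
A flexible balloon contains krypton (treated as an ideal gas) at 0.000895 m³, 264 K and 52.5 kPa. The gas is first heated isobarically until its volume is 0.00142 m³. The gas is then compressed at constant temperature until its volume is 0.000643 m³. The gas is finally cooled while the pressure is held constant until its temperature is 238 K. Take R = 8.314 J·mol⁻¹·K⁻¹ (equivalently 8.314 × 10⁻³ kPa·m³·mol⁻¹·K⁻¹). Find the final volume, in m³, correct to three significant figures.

Isobaric, so V/T is constant: P₂ = P₁; T₂ = T₁·(V₂/V₁) = 418.9 K.
T constant ⇒ Boyle's law P V = const: T₃ = T₂; P₃ = P₂·(V₂/V₃) = 115.9 kPa.
P constant ⇒ V ∝ T: P₄ = P₃; V₄ = V₃·(T₄/T₃) = 0.0003654 m³.

V₄ ≈ 0.000365 m³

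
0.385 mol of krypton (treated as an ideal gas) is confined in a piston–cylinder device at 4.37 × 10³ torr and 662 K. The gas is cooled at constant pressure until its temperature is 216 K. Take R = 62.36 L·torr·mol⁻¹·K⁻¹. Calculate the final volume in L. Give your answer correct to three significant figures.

V₂ ≈ 1.19 L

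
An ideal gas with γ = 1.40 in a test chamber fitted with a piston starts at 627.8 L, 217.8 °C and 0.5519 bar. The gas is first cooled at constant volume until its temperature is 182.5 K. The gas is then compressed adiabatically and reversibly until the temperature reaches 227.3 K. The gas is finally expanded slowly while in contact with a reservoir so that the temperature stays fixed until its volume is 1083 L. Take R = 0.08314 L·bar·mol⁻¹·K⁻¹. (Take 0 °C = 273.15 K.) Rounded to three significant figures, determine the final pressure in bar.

Convert: T₁ = 490.9 K.
Isochoric, so P/T is constant: V₂ = V₁; P₂ = P₁·(T₂/T₁) = 0.2052 bar.
Reversible adiabatic, γ = 1.40: P₃ = P₂·(T₃/T₂)^(γ/(γ−1)) = 0.4423 bar; V₃ = V₂·(T₂/T₃)^(1/(γ−1)) = 362.6 L.
T constant ⇒ Boyle's law P V = const: T₄ = T₃; P₄ = P₃·(V₃/V₄) = 0.1481 bar.

P₄ ≈ 0.148 bar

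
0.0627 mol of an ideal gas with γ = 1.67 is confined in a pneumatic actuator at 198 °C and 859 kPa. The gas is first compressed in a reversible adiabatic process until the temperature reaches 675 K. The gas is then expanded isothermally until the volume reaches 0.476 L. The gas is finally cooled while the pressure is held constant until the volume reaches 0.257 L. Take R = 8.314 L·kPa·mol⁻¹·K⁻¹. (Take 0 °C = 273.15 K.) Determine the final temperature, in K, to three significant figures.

Convert: T₁ = 471.1 K.
From PV = nRT: V₁ = nRT₁/P₁ = 0.2859 L.
Adiabatic (γ = 1.67), T V^(γ−1) and P V^γ constant: P₂ = P₁·(T₂/T₁)^(γ/(γ−1)) = 2105 kPa; V₂ = V₁·(T₁/T₂)^(1/(γ−1)) = 0.1672 L.
T constant ⇒ Boyle's law P V = const: T₃ = T₂; P₃ = P₂·(V₂/V₃) = 739.2 kPa.
P constant ⇒ V ∝ T: P₄ = P₃; T₄ = T₃·(V₄/V₃) = 364.4 K.

T₄ ≈ 364 K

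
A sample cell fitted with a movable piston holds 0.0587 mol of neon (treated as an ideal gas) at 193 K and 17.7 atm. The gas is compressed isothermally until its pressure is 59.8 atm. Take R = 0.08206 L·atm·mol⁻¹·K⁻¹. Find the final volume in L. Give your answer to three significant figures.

From PV = nRT: V₁ = nRT₁/P₁ = 0.05252 L.
Isothermal, so P V is constant: T₂ = T₁; V₂ = V₁·(P₁/P₂) = 0.01555 L.

V₂ ≈ 0.0155 L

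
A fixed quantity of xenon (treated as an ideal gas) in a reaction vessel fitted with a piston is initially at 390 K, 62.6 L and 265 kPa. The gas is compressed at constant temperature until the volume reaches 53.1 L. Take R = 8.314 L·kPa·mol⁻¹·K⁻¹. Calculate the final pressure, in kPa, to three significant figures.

Isothermal, so P V is constant: T₂ = T₁; P₂ = P₁·(V₁/V₂) = 312.4 kPa.

P₂ ≈ 312 kPa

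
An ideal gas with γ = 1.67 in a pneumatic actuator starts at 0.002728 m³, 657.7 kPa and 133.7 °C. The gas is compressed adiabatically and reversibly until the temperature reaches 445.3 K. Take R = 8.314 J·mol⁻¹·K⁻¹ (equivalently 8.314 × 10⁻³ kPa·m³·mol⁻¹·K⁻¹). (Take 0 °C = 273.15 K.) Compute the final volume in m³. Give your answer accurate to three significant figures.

V₂ ≈ 0.00238 m³

Convert: T₁ = 406.8 K.
Adiabatic (γ = 1.67), T V^(γ−1) and P V^γ constant: P₂ = P₁·(T₂/T₁)^(γ/(γ−1)) = 823.7 kPa; V₂ = V₁·(T₁/T₂)^(1/(γ−1)) = 0.002384 m³.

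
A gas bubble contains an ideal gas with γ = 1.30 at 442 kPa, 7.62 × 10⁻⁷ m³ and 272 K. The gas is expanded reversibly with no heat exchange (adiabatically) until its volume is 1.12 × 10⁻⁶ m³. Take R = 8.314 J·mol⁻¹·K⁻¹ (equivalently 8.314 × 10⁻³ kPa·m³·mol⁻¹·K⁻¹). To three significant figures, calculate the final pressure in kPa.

Adiabatic (γ = 1.30), T V^(γ−1) and P V^γ constant: T₂ = T₁·(V₁/V₂)^(γ−1) = 242.3 K; P₂ = P₁·(V₁/V₂)^γ = 267.9 kPa.

P₂ ≈ 268 kPa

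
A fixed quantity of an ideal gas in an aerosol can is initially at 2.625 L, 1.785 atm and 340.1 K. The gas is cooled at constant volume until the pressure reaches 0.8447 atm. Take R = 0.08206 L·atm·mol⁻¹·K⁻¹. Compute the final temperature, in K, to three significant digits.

V constant ⇒ P ∝ T: V₂ = V₁; T₂ = T₁·(P₂/P₁) = 160.9 K.

T₂ ≈ 161 K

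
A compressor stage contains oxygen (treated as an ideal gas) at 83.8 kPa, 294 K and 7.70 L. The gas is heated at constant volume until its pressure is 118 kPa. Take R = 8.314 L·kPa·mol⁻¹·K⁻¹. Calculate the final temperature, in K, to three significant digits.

Isochoric, so P/T is constant: V₂ = V₁; T₂ = T₁·(P₂/P₁) = 414.0 K.

T₂ ≈ 414 K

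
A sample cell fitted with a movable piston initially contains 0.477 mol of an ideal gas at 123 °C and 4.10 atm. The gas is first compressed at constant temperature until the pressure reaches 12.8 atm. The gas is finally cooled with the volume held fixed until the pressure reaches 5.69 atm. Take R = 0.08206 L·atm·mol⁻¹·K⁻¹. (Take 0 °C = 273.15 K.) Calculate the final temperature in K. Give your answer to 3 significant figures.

T₃ ≈ 176 K

Convert: T₁ = 396.1 K.
From PV = nRT: V₁ = nRT₁/P₁ = 3.782 L.
Isothermal, so P V is constant: T₂ = T₁; V₂ = V₁·(P₁/P₂) = 1.211 L.
V constant ⇒ P ∝ T: V₃ = V₂; T₃ = T₂·(P₃/P₂) = 176.1 K.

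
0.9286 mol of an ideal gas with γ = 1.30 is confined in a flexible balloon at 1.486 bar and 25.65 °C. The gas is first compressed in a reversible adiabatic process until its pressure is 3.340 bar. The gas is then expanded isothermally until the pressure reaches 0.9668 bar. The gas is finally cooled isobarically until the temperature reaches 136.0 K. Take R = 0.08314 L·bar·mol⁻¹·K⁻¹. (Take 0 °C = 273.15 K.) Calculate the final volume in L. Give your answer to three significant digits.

V₄ ≈ 10.9 L

Convert: T₁ = 298.8 K.
From PV = nRT: V₁ = nRT₁/P₁ = 15.52 L.
Adiabatic (γ = 1.30), T V^(γ−1) and P V^γ constant: T₂ = T₁·(P₂/P₁)^((γ−1)/γ) = 360.2 K; V₂ = V₁·(P₁/P₂)^(1/γ) = 8.326 L.
Isothermal, so P V is constant: T₃ = T₂; V₃ = V₂·(P₂/P₃) = 28.76 L.
Isobaric, so V/T is constant: P₄ = P₃; V₄ = V₃·(T₄/T₃) = 10.86 L.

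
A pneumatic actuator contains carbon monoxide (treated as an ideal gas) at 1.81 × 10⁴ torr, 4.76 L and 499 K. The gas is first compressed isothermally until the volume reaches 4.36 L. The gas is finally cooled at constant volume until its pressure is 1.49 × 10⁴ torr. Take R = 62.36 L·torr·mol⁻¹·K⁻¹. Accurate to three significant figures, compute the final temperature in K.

T constant ⇒ Boyle's law P V = const: T₂ = T₁; P₂ = P₁·(V₁/V₂) = 1.976e+04 torr.
Isochoric, so P/T is constant: V₃ = V₂; T₃ = T₂·(P₃/P₂) = 376.3 K.

T₃ ≈ 376 K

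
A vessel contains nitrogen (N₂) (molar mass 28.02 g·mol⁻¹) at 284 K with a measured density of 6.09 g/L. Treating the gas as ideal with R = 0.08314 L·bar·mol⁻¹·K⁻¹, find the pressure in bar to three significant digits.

P ≈ 5.13 bar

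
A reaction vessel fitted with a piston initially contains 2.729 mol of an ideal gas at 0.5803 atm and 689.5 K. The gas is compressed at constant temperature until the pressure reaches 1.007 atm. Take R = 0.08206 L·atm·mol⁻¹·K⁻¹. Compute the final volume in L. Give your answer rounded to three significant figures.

V₂ ≈ 153 L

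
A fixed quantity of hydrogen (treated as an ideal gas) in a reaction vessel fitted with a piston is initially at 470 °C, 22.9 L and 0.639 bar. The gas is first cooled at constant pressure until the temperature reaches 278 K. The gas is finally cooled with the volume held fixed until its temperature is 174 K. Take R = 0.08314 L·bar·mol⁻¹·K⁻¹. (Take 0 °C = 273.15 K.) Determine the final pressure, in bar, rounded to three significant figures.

Convert: T₁ = 743.1 K.
Isobaric, so V/T is constant: P₂ = P₁; V₂ = V₁·(T₂/T₁) = 8.567 L.
V constant ⇒ P ∝ T: V₃ = V₂; P₃ = P₂·(T₃/T₂) = 0.3999 bar.

P₃ ≈ 0.400 bar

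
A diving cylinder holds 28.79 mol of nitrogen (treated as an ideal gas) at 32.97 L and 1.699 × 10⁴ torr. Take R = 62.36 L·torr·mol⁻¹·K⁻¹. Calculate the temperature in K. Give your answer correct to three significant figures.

PV = nRT ⇒ T = PV/(nR) = (1.699e+04 × 32.97) / (28.79 × 62.36)

T ≈ 312 K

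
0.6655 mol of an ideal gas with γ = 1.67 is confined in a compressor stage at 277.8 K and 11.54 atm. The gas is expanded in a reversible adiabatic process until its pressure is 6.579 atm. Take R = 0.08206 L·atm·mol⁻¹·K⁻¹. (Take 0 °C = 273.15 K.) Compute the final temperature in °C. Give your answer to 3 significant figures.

T₂ ≈ -51.4 °C

From PV = nRT: V₁ = nRT₁/P₁ = 1.315 L.
Reversible adiabatic, γ = 1.67: T₂ = T₁·(P₂/P₁)^((γ−1)/γ) = 221.7 K; V₂ = V₁·(P₁/P₂)^(1/γ) = 1.841 L.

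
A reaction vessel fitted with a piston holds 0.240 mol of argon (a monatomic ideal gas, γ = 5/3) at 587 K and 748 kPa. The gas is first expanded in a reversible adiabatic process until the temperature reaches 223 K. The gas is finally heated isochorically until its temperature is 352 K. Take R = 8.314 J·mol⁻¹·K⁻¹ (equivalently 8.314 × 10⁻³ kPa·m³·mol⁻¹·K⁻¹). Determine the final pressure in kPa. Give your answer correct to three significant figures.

P₃ ≈ 105 kPa

From PV = nRT: V₁ = nRT₁/P₁ = 0.001566 m³.
Reversible adiabatic, γ = 5/3: P₂ = P₁·(T₂/T₁)^(γ/(γ−1)) = 66.54 kPa; V₂ = V₁·(T₁/T₂)^(1/(γ−1)) = 0.006687 m³.
Isochoric, so P/T is constant: V₃ = V₂; P₃ = P₂·(T₃/T₂) = 105.0 kPa.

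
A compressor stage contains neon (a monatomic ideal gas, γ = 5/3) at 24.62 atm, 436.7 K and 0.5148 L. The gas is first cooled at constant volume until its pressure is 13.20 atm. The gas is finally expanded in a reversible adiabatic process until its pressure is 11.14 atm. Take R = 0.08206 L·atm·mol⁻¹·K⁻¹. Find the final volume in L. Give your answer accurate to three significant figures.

V₃ ≈ 0.570 L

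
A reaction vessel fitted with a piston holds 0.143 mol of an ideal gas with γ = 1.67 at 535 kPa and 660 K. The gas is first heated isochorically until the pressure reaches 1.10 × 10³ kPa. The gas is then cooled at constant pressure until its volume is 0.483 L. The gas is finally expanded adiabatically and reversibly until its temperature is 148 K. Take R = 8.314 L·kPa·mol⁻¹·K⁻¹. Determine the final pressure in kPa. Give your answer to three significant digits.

From PV = nRT: V₁ = nRT₁/P₁ = 1.467 L.
Isochoric, so P/T is constant: V₂ = V₁; T₂ = T₁·(P₂/P₁) = 1357 K.
Isobaric, so V/T is constant: P₃ = P₂; T₃ = T₂·(V₃/V₂) = 446.9 K.
Adiabatic (γ = 1.67), T V^(γ−1) and P V^γ constant: P₄ = P₃·(T₄/T₃)^(γ/(γ−1)) = 70.01 kPa; V₄ = V₃·(T₃/T₄)^(1/(γ−1)) = 2.513 L.

P₄ ≈ 70.0 kPa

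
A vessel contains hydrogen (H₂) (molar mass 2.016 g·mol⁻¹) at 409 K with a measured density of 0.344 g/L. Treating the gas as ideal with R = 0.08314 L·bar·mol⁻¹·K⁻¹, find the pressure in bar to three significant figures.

P ≈ 5.80 bar

ρ = PM/(RT) ⇒ P = ρRT/M = (0.344 × 0.08314 × 409.0) / 2.016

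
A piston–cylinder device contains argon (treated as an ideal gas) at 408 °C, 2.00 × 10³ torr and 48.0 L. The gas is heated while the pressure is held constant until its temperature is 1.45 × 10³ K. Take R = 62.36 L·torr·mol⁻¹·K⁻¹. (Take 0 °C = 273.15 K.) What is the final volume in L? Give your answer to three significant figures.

Convert: T₁ = 681.1 K.
Isobaric, so V/T is constant: P₂ = P₁; V₂ = V₁·(T₂/T₁) = 102.2 L.

V₂ ≈ 102 L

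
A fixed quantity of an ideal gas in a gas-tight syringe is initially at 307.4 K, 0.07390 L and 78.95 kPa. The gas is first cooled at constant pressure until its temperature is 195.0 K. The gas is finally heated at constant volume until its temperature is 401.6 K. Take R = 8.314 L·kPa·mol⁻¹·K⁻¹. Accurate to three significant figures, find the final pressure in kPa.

P₃ ≈ 163 kPa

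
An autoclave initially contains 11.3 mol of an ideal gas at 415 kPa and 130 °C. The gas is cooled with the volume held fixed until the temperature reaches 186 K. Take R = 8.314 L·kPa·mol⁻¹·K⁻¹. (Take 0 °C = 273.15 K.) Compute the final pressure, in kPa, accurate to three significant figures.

P₂ ≈ 191 kPa

Convert: T₁ = 403.1 K.
From PV = nRT: V₁ = nRT₁/P₁ = 91.27 L.
Isochoric, so P/T is constant: V₂ = V₁; P₂ = P₁·(T₂/T₁) = 191.5 kPa.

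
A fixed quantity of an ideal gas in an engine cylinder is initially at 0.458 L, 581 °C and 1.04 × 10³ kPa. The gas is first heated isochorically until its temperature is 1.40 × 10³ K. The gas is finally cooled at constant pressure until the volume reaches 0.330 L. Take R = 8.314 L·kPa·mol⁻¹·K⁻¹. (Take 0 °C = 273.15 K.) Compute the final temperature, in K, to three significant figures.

T₃ ≈ 1.01e+03 K

Convert: T₁ = 854.1 K.
Isochoric, so P/T is constant: V₂ = V₁; P₂ = P₁·(T₂/T₁) = 1705 kPa.
Isobaric, so V/T is constant: P₃ = P₂; T₃ = T₂·(V₃/V₂) = 1009 K.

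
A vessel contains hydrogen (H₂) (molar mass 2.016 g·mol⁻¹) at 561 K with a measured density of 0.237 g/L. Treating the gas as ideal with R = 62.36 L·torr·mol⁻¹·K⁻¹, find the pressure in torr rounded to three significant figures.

ρ = PM/(RT) ⇒ P = ρRT/M = (0.237 × 62.36 × 561.0) / 2.016

P ≈ 4.11e+03 torr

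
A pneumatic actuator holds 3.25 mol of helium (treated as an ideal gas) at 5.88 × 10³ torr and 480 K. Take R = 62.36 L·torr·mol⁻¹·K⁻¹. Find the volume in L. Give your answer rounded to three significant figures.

PV = nRT ⇒ V = nRT/P = (3.25 × 62.36 × 480) / 5.88e+03

V ≈ 16.5 L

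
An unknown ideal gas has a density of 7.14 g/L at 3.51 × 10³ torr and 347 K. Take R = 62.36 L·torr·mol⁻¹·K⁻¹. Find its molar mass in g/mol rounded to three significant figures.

ρ = PM/(RT) ⇒ M = ρRT/P = (7.14 × 62.36 × 347.0) / 3.51e+03

M ≈ 44.0 g/mol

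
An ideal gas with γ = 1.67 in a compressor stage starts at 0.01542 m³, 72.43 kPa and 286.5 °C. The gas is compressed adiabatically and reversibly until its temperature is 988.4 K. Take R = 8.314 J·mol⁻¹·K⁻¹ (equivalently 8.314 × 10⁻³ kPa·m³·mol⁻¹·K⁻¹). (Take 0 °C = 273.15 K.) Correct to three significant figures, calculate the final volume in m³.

V₂ ≈ 0.00660 m³

Convert: T₁ = 559.6 K.
Adiabatic (γ = 1.67), T V^(γ−1) and P V^γ constant: P₂ = P₁·(T₂/T₁)^(γ/(γ−1)) = 299.0 kPa; V₂ = V₁·(T₁/T₂)^(1/(γ−1)) = 0.006598 m³.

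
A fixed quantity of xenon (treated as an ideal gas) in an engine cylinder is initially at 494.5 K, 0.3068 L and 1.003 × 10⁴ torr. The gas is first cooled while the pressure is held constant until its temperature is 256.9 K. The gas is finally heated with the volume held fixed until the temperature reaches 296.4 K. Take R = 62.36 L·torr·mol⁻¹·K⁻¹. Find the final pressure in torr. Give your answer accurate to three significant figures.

P₃ ≈ 1.16e+04 torr

P constant ⇒ V ∝ T: P₂ = P₁; V₂ = V₁·(T₂/T₁) = 0.1594 L.
V constant ⇒ P ∝ T: V₃ = V₂; P₃ = P₂·(T₃/T₂) = 1.157e+04 torr.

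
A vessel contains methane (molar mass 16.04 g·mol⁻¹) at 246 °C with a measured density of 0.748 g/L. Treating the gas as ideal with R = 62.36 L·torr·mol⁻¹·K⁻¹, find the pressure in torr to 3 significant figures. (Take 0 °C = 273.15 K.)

P ≈ 1.51e+03 torr

ρ = PM/(RT) ⇒ P = ρRT/M = (0.748 × 62.36 × 519.1) / 16.04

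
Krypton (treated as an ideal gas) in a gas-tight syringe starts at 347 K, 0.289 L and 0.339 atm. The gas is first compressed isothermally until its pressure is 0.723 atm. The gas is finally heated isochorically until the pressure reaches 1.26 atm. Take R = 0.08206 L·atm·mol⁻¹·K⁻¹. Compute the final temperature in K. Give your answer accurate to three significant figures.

Isothermal, so P V is constant: T₂ = T₁; V₂ = V₁·(P₁/P₂) = 0.1355 L.
V constant ⇒ P ∝ T: V₃ = V₂; T₃ = T₂·(P₃/P₂) = 604.7 K.

T₃ ≈ 605 K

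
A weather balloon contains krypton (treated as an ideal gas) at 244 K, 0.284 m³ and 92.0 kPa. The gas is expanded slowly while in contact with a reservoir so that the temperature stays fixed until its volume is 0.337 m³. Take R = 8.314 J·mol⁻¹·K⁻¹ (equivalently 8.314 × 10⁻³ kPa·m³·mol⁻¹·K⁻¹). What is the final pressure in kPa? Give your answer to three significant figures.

P₂ ≈ 77.5 kPa

T constant ⇒ Boyle's law P V = const: T₂ = T₁; P₂ = P₁·(V₁/V₂) = 77.53 kPa.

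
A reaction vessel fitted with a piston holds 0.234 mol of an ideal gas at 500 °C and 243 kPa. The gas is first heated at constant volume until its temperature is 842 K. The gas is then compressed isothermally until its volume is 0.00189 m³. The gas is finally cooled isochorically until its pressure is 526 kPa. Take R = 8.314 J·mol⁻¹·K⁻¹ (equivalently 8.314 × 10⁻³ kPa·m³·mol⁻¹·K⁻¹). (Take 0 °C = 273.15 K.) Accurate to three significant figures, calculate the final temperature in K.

T₄ ≈ 511 K

Convert: T₁ = 773.1 K.
From PV = nRT: V₁ = nRT₁/P₁ = 0.006190 m³.
Isochoric, so P/T is constant: V₂ = V₁; P₂ = P₁·(T₂/T₁) = 264.6 kPa.
T constant ⇒ Boyle's law P V = const: T₃ = T₂; P₃ = P₂·(V₂/V₃) = 866.7 kPa.
Isochoric, so P/T is constant: V₄ = V₃; T₄ = T₃·(P₄/P₃) = 511.0 K.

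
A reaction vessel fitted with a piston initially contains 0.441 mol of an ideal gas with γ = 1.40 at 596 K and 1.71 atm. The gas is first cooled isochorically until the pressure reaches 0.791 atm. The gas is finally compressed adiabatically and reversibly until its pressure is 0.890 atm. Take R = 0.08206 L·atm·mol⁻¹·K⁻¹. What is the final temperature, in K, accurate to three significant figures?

From PV = nRT: V₁ = nRT₁/P₁ = 12.61 L.
V constant ⇒ P ∝ T: V₂ = V₁; T₂ = T₁·(P₂/P₁) = 275.7 K.
Reversible adiabatic, γ = 1.40: T₃ = T₂·(P₃/P₂)^((γ−1)/γ) = 285.1 K; V₃ = V₂·(P₂/P₃)^(1/γ) = 11.59 L.

T₃ ≈ 285 K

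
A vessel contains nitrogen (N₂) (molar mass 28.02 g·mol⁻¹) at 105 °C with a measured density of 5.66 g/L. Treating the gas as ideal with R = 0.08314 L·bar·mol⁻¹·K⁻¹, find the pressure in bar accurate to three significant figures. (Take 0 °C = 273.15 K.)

P ≈ 6.35 bar

ρ = PM/(RT) ⇒ P = ρRT/M = (5.66 × 0.08314 × 378.1) / 28.02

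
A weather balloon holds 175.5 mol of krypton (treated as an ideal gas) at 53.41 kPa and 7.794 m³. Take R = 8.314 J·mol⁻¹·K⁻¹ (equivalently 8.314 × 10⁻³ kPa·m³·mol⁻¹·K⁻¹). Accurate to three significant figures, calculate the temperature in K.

PV = nRT ⇒ T = PV/(nR) = (53.41 × 7.794) / (175.5 × 8.314 × 10⁻³)

T ≈ 285 K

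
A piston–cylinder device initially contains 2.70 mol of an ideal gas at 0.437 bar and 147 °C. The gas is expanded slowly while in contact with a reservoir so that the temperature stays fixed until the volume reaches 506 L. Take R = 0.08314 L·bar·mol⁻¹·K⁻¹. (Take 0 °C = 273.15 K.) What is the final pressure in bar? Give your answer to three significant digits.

Convert: T₁ = 420.1 K.
From PV = nRT: V₁ = nRT₁/P₁ = 215.8 L.
Isothermal, so P V is constant: T₂ = T₁; P₂ = P₁·(V₁/V₂) = 0.1864 bar.

P₂ ≈ 0.186 bar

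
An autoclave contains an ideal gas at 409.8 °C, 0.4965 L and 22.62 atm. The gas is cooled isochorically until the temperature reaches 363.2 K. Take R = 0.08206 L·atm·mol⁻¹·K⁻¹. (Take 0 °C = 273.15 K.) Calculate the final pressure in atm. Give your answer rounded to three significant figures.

Convert: T₁ = 683.0 K.
Isochoric, so P/T is constant: V₂ = V₁; P₂ = P₁·(T₂/T₁) = 12.03 atm.

P₂ ≈ 12.0 atm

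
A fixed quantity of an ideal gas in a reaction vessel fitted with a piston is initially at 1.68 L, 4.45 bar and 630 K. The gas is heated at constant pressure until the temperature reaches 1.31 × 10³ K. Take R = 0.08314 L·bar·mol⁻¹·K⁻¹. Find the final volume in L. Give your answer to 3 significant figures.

Isobaric, so V/T is constant: P₂ = P₁; V₂ = V₁·(T₂/T₁) = 3.493 L.

V₂ ≈ 3.49 L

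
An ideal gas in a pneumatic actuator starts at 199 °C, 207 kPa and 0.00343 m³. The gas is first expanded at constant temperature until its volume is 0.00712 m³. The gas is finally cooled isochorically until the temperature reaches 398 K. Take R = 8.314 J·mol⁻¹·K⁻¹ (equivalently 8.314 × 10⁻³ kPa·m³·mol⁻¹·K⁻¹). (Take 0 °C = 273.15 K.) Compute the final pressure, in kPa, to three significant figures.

Convert: T₁ = 472.1 K.
T constant ⇒ Boyle's law P V = const: T₂ = T₁; P₂ = P₁·(V₁/V₂) = 99.72 kPa.
V constant ⇒ P ∝ T: V₃ = V₂; P₃ = P₂·(T₃/T₂) = 84.06 kPa.

P₃ ≈ 84.1 kPa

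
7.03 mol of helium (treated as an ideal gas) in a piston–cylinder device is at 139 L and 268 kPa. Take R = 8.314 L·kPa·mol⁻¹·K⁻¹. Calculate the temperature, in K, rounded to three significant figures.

T ≈ 637 K

PV = nRT ⇒ T = PV/(nR) = (268 × 139) / (7.03 × 8.314)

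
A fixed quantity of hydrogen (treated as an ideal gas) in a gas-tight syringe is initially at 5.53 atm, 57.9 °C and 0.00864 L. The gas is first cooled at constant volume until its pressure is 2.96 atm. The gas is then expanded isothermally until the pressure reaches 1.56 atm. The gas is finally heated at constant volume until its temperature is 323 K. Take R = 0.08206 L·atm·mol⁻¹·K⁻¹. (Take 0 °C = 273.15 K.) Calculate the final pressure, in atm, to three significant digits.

P₄ ≈ 2.84 atm

Convert: T₁ = 331.0 K.
Isochoric, so P/T is constant: V₂ = V₁; T₂ = T₁·(P₂/P₁) = 177.2 K.
Isothermal, so P V is constant: T₃ = T₂; V₃ = V₂·(P₂/P₃) = 0.01639 L.
Isochoric, so P/T is constant: V₄ = V₃; P₄ = P₃·(T₄/T₃) = 2.844 atm.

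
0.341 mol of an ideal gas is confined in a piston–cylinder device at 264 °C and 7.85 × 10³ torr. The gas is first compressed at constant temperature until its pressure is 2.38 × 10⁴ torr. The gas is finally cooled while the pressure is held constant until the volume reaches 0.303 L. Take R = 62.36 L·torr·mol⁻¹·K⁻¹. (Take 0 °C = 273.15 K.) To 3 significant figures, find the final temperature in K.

Convert: T₁ = 537.1 K.
From PV = nRT: V₁ = nRT₁/P₁ = 1.455 L.
T constant ⇒ Boyle's law P V = const: T₂ = T₁; V₂ = V₁·(P₁/P₂) = 0.4799 L.
P constant ⇒ V ∝ T: P₃ = P₂; T₃ = T₂·(V₃/V₂) = 339.1 K.

T₃ ≈ 339 K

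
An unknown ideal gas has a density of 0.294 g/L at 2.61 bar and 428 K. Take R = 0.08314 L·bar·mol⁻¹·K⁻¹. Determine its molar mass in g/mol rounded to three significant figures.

ρ = PM/(RT) ⇒ M = ρRT/P = (0.294 × 0.08314 × 428.0) / 2.61

M ≈ 4.01 g/mol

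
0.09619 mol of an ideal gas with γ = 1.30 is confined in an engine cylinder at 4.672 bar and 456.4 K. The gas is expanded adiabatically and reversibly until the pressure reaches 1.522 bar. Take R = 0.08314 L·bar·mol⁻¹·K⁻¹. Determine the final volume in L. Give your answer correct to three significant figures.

From PV = nRT: V₁ = nRT₁/P₁ = 0.7812 L.
Reversible adiabatic, γ = 1.30: T₂ = T₁·(P₂/P₁)^((γ−1)/γ) = 352.3 K; V₂ = V₁·(P₁/P₂)^(1/γ) = 1.851 L.

V₂ ≈ 1.85 L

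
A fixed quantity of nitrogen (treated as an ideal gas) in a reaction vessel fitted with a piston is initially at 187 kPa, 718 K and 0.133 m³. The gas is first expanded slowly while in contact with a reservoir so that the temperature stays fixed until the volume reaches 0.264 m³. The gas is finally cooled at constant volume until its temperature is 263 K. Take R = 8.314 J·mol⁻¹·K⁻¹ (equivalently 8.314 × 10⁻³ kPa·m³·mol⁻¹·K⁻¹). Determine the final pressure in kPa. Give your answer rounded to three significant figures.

P₃ ≈ 34.5 kPa

T constant ⇒ Boyle's law P V = const: T₂ = T₁; P₂ = P₁·(V₁/V₂) = 94.21 kPa.
Isochoric, so P/T is constant: V₃ = V₂; P₃ = P₂·(T₃/T₂) = 34.51 kPa.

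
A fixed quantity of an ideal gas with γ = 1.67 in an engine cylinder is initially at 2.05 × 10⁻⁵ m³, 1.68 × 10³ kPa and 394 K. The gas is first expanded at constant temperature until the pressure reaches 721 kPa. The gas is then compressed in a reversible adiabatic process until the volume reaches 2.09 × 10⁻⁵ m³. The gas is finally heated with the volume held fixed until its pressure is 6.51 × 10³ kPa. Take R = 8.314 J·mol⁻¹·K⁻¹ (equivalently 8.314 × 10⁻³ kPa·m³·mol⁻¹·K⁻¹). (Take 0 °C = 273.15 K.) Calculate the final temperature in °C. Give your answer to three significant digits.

T constant ⇒ Boyle's law P V = const: T₂ = T₁; V₂ = V₁·(P₁/P₂) = 4.777e-05 m³.
Adiabatic (γ = 1.67), T V^(γ−1) and P V^γ constant: T₃ = T₂·(V₂/V₃)^(γ−1) = 685.5 K; P₃ = P₂·(V₂/V₃)^γ = 2867 kPa.
Isochoric, so P/T is constant: V₄ = V₃; T₄ = T₃·(P₄/P₃) = 1557 K.

T₄ ≈ 1.28e+03 °C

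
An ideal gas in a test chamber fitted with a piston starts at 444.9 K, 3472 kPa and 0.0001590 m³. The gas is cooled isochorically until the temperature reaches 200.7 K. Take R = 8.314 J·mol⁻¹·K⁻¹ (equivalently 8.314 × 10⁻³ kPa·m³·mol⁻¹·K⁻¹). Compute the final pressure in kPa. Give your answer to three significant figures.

P₂ ≈ 1.57e+03 kPa

Isochoric, so P/T is constant: V₂ = V₁; P₂ = P₁·(T₂/T₁) = 1566 kPa.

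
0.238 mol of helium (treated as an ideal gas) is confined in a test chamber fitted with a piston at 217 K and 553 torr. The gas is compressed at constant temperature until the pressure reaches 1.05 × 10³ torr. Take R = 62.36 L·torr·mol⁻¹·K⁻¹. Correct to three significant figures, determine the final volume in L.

V₂ ≈ 3.07 L

From PV = nRT: V₁ = nRT₁/P₁ = 5.824 L.
T constant ⇒ Boyle's law P V = const: T₂ = T₁; V₂ = V₁·(P₁/P₂) = 3.067 L.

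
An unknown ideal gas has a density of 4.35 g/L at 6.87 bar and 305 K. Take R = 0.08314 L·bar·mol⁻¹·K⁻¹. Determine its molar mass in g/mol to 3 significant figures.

M ≈ 16.1 g/mol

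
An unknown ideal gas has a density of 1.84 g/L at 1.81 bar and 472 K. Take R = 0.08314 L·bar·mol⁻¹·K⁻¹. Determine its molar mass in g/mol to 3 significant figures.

ρ = PM/(RT) ⇒ M = ρRT/P = (1.84 × 0.08314 × 472.0) / 1.81

M ≈ 39.9 g/mol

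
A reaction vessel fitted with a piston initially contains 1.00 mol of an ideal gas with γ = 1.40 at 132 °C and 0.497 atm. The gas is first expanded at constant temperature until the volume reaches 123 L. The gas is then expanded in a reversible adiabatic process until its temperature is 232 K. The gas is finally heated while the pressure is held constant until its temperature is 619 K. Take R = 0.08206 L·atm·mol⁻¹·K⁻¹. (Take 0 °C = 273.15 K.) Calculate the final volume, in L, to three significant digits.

Convert: T₁ = 405.1 K.
From PV = nRT: V₁ = nRT₁/P₁ = 66.89 L.
T constant ⇒ Boyle's law P V = const: T₂ = T₁; P₂ = P₁·(V₁/V₂) = 0.2703 atm.
Adiabatic (γ = 1.40), T V^(γ−1) and P V^γ constant: P₃ = P₂·(T₃/T₂)^(γ/(γ−1)) = 0.03841 atm; V₃ = V₂·(T₂/T₃)^(1/(γ−1)) = 495.7 L.
Isobaric, so V/T is constant: P₄ = P₃; V₄ = V₃·(T₄/T₃) = 1323 L.

V₄ ≈ 1.32e+03 L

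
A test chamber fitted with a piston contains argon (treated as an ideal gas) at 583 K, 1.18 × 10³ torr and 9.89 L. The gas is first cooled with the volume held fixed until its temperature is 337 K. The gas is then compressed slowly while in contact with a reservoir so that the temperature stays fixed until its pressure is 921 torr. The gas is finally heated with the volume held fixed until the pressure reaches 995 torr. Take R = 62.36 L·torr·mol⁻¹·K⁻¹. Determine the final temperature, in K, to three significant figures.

V constant ⇒ P ∝ T: V₂ = V₁; P₂ = P₁·(T₂/T₁) = 682.1 torr.
Isothermal, so P V is constant: T₃ = T₂; V₃ = V₂·(P₂/P₃) = 7.325 L.
V constant ⇒ P ∝ T: V₄ = V₃; T₄ = T₃·(P₄/P₃) = 364.1 K.

T₄ ≈ 364 K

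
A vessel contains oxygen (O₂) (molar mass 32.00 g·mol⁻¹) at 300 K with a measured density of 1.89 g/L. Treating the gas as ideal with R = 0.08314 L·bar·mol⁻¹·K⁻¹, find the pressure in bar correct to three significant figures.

P ≈ 1.47 bar

ρ = PM/(RT) ⇒ P = ρRT/M = (1.89 × 0.08314 × 300.0) / 32.00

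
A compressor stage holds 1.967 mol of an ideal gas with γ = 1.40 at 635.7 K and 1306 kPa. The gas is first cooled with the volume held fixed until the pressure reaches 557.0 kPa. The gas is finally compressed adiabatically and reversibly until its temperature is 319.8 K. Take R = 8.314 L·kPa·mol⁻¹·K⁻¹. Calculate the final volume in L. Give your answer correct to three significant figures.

From PV = nRT: V₁ = nRT₁/P₁ = 7.960 L.
V constant ⇒ P ∝ T: V₂ = V₁; T₂ = T₁·(P₂/P₁) = 271.1 K.
Reversible adiabatic, γ = 1.40: P₃ = P₂·(T₃/T₂)^(γ/(γ−1)) = 992.8 kPa; V₃ = V₂·(T₂/T₃)^(1/(γ−1)) = 5.268 L.

V₃ ≈ 5.27 L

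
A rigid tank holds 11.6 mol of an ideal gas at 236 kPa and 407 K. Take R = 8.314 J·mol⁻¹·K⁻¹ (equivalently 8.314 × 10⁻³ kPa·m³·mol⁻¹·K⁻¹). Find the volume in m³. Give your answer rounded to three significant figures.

V ≈ 0.166 m³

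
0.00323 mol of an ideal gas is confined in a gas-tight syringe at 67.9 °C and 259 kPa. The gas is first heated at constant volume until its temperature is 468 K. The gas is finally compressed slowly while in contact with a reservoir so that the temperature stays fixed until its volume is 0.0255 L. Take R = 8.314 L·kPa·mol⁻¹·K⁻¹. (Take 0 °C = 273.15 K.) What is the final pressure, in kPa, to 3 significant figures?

Convert: T₁ = 341.0 K.
From PV = nRT: V₁ = nRT₁/P₁ = 0.03536 L.
V constant ⇒ P ∝ T: V₂ = V₁; P₂ = P₁·(T₂/T₁) = 355.4 kPa.
T constant ⇒ Boyle's law P V = const: T₃ = T₂; P₃ = P₂·(V₂/V₃) = 492.9 kPa.

P₃ ≈ 493 kPa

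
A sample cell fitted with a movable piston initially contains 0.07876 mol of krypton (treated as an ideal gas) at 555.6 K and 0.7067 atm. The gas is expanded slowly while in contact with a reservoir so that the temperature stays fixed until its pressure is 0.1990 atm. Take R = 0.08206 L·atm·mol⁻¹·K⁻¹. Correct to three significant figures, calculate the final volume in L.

From PV = nRT: V₁ = nRT₁/P₁ = 5.081 L.
T constant ⇒ Boyle's law P V = const: T₂ = T₁; V₂ = V₁·(P₁/P₂) = 18.04 L.

V₂ ≈ 18.0 L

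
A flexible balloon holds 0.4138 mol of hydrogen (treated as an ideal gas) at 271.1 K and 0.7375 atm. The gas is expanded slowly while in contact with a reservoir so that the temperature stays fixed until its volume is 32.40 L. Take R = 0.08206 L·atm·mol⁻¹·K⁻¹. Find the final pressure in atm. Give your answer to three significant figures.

From PV = nRT: V₁ = nRT₁/P₁ = 12.48 L.
Isothermal, so P V is constant: T₂ = T₁; P₂ = P₁·(V₁/V₂) = 0.2841 atm.

P₂ ≈ 0.284 atm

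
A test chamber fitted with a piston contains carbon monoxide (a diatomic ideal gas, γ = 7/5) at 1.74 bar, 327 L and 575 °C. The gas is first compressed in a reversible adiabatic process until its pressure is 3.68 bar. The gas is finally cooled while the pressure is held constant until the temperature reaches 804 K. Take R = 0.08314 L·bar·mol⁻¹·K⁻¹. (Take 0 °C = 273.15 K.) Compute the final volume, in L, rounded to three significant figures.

Convert: T₁ = 848.1 K.
Reversible adiabatic, γ = 7/5: T₂ = T₁·(P₂/P₁)^((γ−1)/γ) = 1051 K; V₂ = V₁·(P₁/P₂)^(1/γ) = 191.5 L.
P constant ⇒ V ∝ T: P₃ = P₂; V₃ = V₂·(T₃/T₂) = 146.6 L.

V₃ ≈ 147 L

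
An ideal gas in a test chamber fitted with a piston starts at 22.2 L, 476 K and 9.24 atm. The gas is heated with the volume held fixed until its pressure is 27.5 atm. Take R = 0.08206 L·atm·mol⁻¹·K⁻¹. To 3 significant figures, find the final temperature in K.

Isochoric, so P/T is constant: V₂ = V₁; T₂ = T₁·(P₂/P₁) = 1417 K.

T₂ ≈ 1.42e+03 K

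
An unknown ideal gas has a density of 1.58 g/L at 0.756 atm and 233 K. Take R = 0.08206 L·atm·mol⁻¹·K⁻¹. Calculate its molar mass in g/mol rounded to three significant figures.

ρ = PM/(RT) ⇒ M = ρRT/P = (1.58 × 0.08206 × 233.0) / 0.756

M ≈ 40.0 g/mol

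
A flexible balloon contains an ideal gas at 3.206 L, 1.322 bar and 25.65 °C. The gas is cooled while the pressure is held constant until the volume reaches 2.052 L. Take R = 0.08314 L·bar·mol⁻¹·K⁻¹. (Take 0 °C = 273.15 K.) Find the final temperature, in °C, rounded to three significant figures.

T₂ ≈ -81.9 °C

Convert: T₁ = 298.8 K.
P constant ⇒ V ∝ T: P₂ = P₁; T₂ = T₁·(V₂/V₁) = 191.2 K.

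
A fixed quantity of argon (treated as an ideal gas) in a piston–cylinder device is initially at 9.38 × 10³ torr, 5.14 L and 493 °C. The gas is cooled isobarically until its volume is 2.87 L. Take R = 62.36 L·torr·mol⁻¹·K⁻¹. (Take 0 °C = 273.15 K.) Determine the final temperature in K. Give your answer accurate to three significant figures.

Convert: T₁ = 766.1 K.
Isobaric, so V/T is constant: P₂ = P₁; T₂ = T₁·(V₂/V₁) = 427.8 K.

T₂ ≈ 428 K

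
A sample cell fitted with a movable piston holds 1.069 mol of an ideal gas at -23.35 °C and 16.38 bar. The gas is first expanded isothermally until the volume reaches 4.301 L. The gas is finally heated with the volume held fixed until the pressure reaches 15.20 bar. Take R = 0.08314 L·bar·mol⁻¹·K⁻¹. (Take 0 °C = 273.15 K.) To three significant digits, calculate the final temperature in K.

Convert: T₁ = 249.8 K.
From PV = nRT: V₁ = nRT₁/P₁ = 1.355 L.
T constant ⇒ Boyle's law P V = const: T₂ = T₁; P₂ = P₁·(V₁/V₂) = 5.162 bar.
V constant ⇒ P ∝ T: V₃ = V₂; T₃ = T₂·(P₃/P₂) = 735.6 K.

T₃ ≈ 736 K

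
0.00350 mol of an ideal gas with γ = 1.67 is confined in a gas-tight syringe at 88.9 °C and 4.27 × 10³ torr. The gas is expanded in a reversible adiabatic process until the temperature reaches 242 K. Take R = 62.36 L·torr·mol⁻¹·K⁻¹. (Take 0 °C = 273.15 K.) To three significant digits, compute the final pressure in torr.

Convert: T₁ = 362.0 K.
From PV = nRT: V₁ = nRT₁/P₁ = 0.01851 L.
Adiabatic (γ = 1.67), T V^(γ−1) and P V^γ constant: P₂ = P₁·(T₂/T₁)^(γ/(γ−1)) = 1564 torr; V₂ = V₁·(T₁/T₂)^(1/(γ−1)) = 0.03376 L.

P₂ ≈ 1.56e+03 torr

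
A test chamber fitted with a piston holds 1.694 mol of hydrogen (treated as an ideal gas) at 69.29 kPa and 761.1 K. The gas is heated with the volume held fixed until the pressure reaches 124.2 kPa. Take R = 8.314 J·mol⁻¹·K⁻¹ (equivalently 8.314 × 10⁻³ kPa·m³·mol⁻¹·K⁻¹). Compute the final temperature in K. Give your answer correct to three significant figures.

T₂ ≈ 1.36e+03 K

From PV = nRT: V₁ = nRT₁/P₁ = 0.1547 m³.
V constant ⇒ P ∝ T: V₂ = V₁; T₂ = T₁·(P₂/P₁) = 1364 K.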